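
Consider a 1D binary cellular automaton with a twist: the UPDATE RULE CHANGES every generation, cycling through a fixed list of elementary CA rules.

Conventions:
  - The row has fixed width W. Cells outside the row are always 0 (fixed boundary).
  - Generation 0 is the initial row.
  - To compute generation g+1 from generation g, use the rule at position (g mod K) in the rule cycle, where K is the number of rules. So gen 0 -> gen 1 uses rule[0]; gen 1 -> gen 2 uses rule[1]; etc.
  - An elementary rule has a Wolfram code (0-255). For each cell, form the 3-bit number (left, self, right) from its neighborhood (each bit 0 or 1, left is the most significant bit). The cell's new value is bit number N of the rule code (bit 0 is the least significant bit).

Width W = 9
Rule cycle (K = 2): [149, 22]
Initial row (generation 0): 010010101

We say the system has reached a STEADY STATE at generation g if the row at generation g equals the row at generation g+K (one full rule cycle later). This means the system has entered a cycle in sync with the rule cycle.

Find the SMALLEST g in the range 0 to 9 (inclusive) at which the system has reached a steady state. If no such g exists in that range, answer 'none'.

Answer: 3

Derivation:
Gen 0: 010010101
Gen 1 (rule 149): 011010101
Gen 2 (rule 22): 100010101
Gen 3 (rule 149): 111010101
Gen 4 (rule 22): 000010101
Gen 5 (rule 149): 111010101
Gen 6 (rule 22): 000010101
Gen 7 (rule 149): 111010101
Gen 8 (rule 22): 000010101
Gen 9 (rule 149): 111010101
Gen 10 (rule 22): 000010101
Gen 11 (rule 149): 111010101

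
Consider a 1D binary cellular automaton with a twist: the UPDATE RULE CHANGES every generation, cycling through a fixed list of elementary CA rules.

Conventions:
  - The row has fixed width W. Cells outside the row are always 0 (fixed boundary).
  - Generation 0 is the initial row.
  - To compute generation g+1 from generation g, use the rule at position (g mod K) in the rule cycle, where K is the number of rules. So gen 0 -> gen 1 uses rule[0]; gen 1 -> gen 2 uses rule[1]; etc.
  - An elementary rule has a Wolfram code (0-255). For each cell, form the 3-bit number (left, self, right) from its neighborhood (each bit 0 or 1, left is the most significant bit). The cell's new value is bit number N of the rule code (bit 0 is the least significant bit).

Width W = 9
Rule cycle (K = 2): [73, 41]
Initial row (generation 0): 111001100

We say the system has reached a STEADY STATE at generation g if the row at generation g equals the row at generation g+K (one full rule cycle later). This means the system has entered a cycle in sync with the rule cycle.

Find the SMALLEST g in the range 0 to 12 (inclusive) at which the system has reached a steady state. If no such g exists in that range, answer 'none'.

Gen 0: 111001100
Gen 1 (rule 73): 101001101
Gen 2 (rule 41): 010001010
Gen 3 (rule 73): 000100000
Gen 4 (rule 41): 110001111
Gen 5 (rule 73): 110101001
Gen 6 (rule 41): 101010000
Gen 7 (rule 73): 000000111
Gen 8 (rule 41): 111110100
Gen 9 (rule 73): 100010001
Gen 10 (rule 41): 001000100
Gen 11 (rule 73): 100010001
Gen 12 (rule 41): 001000100
Gen 13 (rule 73): 100010001
Gen 14 (rule 41): 001000100

Answer: 9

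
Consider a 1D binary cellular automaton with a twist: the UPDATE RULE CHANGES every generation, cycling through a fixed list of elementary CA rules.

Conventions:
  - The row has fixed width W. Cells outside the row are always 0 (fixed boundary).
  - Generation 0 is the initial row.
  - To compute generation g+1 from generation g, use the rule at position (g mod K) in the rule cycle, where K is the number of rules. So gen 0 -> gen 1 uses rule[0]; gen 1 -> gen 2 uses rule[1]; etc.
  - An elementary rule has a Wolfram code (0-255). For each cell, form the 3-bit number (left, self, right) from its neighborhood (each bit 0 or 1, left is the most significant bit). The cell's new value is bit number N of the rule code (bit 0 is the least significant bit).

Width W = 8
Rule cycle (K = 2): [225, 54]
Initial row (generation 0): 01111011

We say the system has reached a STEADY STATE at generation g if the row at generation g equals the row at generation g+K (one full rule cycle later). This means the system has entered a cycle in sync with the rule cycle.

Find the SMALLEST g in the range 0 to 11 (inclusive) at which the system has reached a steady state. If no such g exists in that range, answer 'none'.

Answer: none

Derivation:
Gen 0: 01111011
Gen 1 (rule 225): 00111101
Gen 2 (rule 54): 01000011
Gen 3 (rule 225): 00011001
Gen 4 (rule 54): 00100111
Gen 5 (rule 225): 10000011
Gen 6 (rule 54): 11000100
Gen 7 (rule 225): 01010001
Gen 8 (rule 54): 11111011
Gen 9 (rule 225): 01111101
Gen 10 (rule 54): 10000011
Gen 11 (rule 225): 00111001
Gen 12 (rule 54): 01000111
Gen 13 (rule 225): 00010011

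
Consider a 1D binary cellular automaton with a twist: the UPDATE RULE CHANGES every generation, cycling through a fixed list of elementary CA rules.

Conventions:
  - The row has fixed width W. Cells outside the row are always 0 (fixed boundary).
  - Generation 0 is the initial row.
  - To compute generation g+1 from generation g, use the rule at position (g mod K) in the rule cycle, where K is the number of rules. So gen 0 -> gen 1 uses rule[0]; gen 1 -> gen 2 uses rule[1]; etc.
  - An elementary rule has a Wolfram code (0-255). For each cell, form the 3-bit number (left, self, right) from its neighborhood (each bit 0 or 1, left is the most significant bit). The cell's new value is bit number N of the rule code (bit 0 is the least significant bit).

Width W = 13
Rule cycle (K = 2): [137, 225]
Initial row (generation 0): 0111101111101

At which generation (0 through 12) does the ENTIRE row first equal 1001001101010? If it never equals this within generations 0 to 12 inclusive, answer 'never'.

Answer: never

Derivation:
Gen 0: 0111101111101
Gen 1 (rule 137): 0111001111000
Gen 2 (rule 225): 0011000111011
Gen 3 (rule 137): 1010010110010
Gen 4 (rule 225): 0100001010000
Gen 5 (rule 137): 0001100000111
Gen 6 (rule 225): 1100101110011
Gen 7 (rule 137): 1000001100010
Gen 8 (rule 225): 0011100101000
Gen 9 (rule 137): 1011000000011
Gen 10 (rule 225): 0101011111001
Gen 11 (rule 137): 0000011110000
Gen 12 (rule 225): 1111001110111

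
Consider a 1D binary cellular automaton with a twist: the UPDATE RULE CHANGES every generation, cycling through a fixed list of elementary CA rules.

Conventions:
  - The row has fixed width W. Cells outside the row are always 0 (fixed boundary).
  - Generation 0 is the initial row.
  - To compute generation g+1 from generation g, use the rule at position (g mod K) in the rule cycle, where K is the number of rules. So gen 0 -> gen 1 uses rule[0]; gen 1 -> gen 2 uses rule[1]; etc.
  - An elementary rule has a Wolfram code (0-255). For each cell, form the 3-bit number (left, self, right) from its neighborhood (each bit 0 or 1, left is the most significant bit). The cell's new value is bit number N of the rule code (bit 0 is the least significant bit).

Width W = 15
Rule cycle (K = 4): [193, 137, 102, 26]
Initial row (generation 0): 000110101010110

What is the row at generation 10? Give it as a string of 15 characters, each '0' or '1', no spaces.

Answer: 111001100000011

Derivation:
Gen 0: 000110101010110
Gen 1 (rule 193): 110010000000010
Gen 2 (rule 137): 100000111111000
Gen 3 (rule 102): 100001000001000
Gen 4 (rule 26): 010010100010100
Gen 5 (rule 193): 000000001000001
Gen 6 (rule 137): 111111100011100
Gen 7 (rule 102): 000000100100100
Gen 8 (rule 26): 000001011011010
Gen 9 (rule 193): 111100001001000
Gen 10 (rule 137): 111001100000011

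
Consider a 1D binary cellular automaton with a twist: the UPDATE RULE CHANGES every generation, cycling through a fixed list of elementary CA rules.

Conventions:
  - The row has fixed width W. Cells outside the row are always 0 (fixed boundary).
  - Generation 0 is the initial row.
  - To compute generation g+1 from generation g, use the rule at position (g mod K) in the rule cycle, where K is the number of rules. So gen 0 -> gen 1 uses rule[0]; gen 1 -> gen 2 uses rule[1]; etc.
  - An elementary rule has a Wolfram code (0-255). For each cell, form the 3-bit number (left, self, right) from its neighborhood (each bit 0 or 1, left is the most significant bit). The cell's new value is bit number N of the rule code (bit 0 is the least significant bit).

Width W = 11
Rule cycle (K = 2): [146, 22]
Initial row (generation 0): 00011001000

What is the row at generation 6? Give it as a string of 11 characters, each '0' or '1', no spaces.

Gen 0: 00011001000
Gen 1 (rule 146): 00100110100
Gen 2 (rule 22): 01111000110
Gen 3 (rule 146): 10110101001
Gen 4 (rule 22): 10000101111
Gen 5 (rule 146): 01001000110
Gen 6 (rule 22): 11111101001

Answer: 11111101001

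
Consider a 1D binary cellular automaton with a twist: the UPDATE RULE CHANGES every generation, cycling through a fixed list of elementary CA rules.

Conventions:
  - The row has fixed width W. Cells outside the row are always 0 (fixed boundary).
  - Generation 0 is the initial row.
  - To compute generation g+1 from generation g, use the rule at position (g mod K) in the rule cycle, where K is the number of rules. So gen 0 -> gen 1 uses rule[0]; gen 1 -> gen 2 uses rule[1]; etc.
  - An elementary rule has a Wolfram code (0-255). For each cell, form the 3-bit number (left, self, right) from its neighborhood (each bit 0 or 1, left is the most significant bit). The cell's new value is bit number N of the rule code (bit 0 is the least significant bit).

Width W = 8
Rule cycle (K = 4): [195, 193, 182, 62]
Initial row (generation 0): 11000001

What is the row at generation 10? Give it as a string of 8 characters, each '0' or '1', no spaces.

Answer: 10010001

Derivation:
Gen 0: 11000001
Gen 1 (rule 195): 01011110
Gen 2 (rule 193): 00001110
Gen 3 (rule 182): 00010101
Gen 4 (rule 62): 00111111
Gen 5 (rule 195): 11011111
Gen 6 (rule 193): 01001111
Gen 7 (rule 182): 11110110
Gen 8 (rule 62): 10001101
Gen 9 (rule 195): 00110100
Gen 10 (rule 193): 10010001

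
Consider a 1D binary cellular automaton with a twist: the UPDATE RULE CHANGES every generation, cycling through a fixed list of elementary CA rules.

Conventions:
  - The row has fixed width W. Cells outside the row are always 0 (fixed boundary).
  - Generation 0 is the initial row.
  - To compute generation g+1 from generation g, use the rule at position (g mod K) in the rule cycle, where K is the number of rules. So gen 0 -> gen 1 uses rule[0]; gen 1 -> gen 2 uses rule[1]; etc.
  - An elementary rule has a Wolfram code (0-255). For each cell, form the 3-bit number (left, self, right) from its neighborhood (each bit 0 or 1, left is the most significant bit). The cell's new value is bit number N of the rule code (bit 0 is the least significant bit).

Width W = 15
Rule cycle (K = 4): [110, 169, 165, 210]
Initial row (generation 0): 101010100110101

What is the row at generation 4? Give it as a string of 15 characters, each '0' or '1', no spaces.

Gen 0: 101010100110101
Gen 1 (rule 110): 111111101111111
Gen 2 (rule 169): 111111011111110
Gen 3 (rule 165): 011110101111100
Gen 4 (rule 210): 101110000111110

Answer: 101110000111110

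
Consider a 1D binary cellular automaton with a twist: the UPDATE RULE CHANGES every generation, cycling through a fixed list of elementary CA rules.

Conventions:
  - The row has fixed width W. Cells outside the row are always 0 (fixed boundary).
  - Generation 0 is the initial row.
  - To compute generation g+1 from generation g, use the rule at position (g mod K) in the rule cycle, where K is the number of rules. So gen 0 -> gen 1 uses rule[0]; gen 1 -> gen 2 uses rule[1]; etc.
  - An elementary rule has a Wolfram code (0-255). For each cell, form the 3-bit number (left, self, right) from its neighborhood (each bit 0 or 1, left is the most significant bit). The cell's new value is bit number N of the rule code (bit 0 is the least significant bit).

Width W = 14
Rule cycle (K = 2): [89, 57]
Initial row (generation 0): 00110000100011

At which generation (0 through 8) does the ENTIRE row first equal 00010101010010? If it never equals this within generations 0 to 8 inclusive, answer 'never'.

Gen 0: 00110000100011
Gen 1 (rule 89): 10111110011011
Gen 2 (rule 57): 01100001010110
Gen 3 (rule 89): 01111100000111
Gen 4 (rule 57): 01000011110100
Gen 5 (rule 89): 00111010010011
Gen 6 (rule 57): 10100101001010
Gen 7 (rule 89): 00010000100001
Gen 8 (rule 57): 11001110011100

Answer: never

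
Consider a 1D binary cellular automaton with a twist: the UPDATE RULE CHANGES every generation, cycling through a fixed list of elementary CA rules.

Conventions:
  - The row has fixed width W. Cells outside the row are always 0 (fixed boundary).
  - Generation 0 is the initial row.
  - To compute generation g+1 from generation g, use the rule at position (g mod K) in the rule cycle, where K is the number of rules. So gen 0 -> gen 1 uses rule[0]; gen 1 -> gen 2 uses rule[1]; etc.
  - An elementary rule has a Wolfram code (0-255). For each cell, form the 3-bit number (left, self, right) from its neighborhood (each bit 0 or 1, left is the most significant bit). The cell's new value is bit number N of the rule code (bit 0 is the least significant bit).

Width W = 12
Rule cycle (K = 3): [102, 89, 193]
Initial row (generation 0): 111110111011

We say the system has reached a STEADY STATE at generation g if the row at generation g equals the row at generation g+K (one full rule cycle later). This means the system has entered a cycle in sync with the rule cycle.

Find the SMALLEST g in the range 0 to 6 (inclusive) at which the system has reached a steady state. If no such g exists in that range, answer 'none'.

Gen 0: 111110111011
Gen 1 (rule 102): 000011001101
Gen 2 (rule 89): 111011101100
Gen 3 (rule 193): 011001100101
Gen 4 (rule 102): 101010101111
Gen 5 (rule 89): 000000001001
Gen 6 (rule 193): 111111100000
Gen 7 (rule 102): 000000100000
Gen 8 (rule 89): 111110011111
Gen 9 (rule 193): 011110001111

Answer: none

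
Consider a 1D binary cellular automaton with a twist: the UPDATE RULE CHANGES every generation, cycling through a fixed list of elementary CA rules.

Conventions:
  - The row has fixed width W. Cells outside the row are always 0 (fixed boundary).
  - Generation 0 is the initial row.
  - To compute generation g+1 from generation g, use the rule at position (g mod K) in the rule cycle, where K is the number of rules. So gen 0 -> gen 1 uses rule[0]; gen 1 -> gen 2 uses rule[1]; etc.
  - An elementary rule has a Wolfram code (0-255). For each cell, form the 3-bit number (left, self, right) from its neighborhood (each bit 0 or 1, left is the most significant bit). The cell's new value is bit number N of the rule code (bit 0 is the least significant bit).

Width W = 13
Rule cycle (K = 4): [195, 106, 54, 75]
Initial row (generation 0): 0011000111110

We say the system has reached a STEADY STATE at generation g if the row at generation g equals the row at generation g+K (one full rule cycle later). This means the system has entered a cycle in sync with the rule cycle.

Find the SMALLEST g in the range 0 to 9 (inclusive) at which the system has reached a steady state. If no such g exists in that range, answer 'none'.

Gen 0: 0011000111110
Gen 1 (rule 195): 1101011011110
Gen 2 (rule 106): 1110111110010
Gen 3 (rule 54): 0001000001111
Gen 4 (rule 75): 1110011111001
Gen 5 (rule 195): 0110101111010
Gen 6 (rule 106): 1111011001100
Gen 7 (rule 54): 0000100110010
Gen 8 (rule 75): 1111001110100
Gen 9 (rule 195): 0111010110001
Gen 10 (rule 106): 1101101110010
Gen 11 (rule 54): 0010010001111
Gen 12 (rule 75): 1100100111001
Gen 13 (rule 195): 0101001011010

Answer: none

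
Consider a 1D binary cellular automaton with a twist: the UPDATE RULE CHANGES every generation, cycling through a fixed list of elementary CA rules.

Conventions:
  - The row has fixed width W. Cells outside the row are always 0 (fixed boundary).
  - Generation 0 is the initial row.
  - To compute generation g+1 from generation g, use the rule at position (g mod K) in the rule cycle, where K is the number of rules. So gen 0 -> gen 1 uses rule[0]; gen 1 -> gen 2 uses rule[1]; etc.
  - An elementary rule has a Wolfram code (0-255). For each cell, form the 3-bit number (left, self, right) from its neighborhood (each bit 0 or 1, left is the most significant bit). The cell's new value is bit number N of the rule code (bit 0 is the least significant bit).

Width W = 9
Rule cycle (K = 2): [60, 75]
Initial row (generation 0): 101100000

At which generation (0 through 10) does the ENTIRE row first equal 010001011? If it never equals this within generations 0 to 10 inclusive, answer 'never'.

Answer: never

Derivation:
Gen 0: 101100000
Gen 1 (rule 60): 111010000
Gen 2 (rule 75): 101000111
Gen 3 (rule 60): 111100100
Gen 4 (rule 75): 100101001
Gen 5 (rule 60): 110111101
Gen 6 (rule 75): 110100100
Gen 7 (rule 60): 101110110
Gen 8 (rule 75): 001010110
Gen 9 (rule 60): 001111101
Gen 10 (rule 75): 111000100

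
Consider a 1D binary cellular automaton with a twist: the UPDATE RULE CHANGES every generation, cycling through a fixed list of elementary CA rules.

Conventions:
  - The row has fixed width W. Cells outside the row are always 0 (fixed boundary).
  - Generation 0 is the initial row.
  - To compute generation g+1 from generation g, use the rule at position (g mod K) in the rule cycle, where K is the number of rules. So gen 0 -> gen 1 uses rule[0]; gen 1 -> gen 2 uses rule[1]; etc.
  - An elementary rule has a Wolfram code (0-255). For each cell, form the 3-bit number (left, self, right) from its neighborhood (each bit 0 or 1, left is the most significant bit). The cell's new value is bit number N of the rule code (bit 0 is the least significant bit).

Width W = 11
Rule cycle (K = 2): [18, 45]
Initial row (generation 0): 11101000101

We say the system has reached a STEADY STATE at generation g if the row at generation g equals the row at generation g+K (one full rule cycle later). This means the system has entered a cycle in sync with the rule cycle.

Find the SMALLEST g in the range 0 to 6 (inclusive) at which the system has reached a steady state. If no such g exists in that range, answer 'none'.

Gen 0: 11101000101
Gen 1 (rule 18): 00000101000
Gen 2 (rule 45): 11110111011
Gen 3 (rule 18): 00000000000
Gen 4 (rule 45): 11111111111
Gen 5 (rule 18): 00000000000
Gen 6 (rule 45): 11111111111
Gen 7 (rule 18): 00000000000
Gen 8 (rule 45): 11111111111

Answer: 3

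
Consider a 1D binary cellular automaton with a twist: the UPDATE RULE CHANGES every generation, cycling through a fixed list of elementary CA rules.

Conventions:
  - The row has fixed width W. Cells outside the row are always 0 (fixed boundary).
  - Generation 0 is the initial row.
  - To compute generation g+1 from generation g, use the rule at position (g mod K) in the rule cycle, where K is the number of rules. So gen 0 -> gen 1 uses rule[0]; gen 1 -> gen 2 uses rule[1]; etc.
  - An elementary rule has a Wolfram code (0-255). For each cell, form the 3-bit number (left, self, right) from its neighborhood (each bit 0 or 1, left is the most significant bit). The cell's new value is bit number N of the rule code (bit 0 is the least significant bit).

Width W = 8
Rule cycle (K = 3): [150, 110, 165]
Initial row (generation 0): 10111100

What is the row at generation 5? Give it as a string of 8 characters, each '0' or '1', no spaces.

Gen 0: 10111100
Gen 1 (rule 150): 10011010
Gen 2 (rule 110): 10111110
Gen 3 (rule 165): 11011100
Gen 4 (rule 150): 00001010
Gen 5 (rule 110): 00011110

Answer: 00011110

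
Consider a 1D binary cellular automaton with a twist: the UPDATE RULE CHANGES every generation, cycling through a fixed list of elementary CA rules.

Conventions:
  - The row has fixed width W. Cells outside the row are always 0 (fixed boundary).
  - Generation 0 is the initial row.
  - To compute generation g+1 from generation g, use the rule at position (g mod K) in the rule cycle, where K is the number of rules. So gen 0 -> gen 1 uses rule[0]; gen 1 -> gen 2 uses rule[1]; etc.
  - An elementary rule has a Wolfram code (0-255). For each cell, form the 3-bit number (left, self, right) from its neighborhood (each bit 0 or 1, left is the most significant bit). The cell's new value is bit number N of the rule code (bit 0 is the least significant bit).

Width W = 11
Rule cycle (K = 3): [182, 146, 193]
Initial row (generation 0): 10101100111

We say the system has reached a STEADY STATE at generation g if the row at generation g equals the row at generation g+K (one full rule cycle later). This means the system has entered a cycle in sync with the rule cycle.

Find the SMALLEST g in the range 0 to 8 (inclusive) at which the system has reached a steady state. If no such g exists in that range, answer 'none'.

Answer: 6

Derivation:
Gen 0: 10101100111
Gen 1 (rule 182): 11110011010
Gen 2 (rule 146): 01101100001
Gen 3 (rule 193): 00100101100
Gen 4 (rule 182): 01111110010
Gen 5 (rule 146): 10111101101
Gen 6 (rule 193): 00011100100
Gen 7 (rule 182): 00101011110
Gen 8 (rule 146): 01000001101
Gen 9 (rule 193): 00011100100
Gen 10 (rule 182): 00101011110
Gen 11 (rule 146): 01000001101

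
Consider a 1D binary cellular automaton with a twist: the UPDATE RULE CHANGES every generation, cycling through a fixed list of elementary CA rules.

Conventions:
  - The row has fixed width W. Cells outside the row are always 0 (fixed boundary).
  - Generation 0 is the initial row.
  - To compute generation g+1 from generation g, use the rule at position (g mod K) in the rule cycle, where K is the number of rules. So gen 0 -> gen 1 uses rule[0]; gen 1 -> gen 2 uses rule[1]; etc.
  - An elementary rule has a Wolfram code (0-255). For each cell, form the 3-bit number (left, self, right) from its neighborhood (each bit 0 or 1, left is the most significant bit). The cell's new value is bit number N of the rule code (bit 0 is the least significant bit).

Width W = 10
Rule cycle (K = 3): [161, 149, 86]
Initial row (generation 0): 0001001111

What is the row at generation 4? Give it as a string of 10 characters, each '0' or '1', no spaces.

Gen 0: 0001001111
Gen 1 (rule 161): 1100000110
Gen 2 (rule 149): 0011110001
Gen 3 (rule 86): 0100011011
Gen 4 (rule 161): 0001000100

Answer: 0001000100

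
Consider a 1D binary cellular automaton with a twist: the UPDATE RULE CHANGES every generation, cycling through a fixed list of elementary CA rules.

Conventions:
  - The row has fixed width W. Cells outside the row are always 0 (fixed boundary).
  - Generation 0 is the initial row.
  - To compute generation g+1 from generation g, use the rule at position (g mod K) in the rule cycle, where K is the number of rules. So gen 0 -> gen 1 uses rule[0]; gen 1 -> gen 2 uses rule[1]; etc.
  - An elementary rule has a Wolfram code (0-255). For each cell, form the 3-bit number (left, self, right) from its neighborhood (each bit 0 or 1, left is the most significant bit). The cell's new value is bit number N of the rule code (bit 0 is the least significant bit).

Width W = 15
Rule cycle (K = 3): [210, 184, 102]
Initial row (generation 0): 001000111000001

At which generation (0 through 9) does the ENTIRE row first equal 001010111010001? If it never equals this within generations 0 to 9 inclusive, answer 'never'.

Answer: 2

Derivation:
Gen 0: 001000111000001
Gen 1 (rule 210): 010101011100010
Gen 2 (rule 184): 001010111010001
Gen 3 (rule 102): 011111001110011
Gen 4 (rule 210): 101111110111101
Gen 5 (rule 184): 011111101111010
Gen 6 (rule 102): 100000110001110
Gen 7 (rule 210): 010001011010111
Gen 8 (rule 184): 001000110101110
Gen 9 (rule 102): 011001011110010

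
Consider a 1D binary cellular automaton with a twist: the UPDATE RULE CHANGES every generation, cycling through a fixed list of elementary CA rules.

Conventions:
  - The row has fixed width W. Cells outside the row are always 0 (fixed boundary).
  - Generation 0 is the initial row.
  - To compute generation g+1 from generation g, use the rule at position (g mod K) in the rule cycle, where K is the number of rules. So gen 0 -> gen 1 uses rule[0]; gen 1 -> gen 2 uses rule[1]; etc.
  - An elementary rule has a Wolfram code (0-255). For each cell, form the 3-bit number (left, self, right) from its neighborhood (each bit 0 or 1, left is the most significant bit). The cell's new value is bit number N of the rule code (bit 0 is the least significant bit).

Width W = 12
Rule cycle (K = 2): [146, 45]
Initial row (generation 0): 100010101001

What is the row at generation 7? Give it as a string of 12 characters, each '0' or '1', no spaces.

Answer: 100011111000

Derivation:
Gen 0: 100010101001
Gen 1 (rule 146): 010100000110
Gen 2 (rule 45): 011101110100
Gen 3 (rule 146): 101000100010
Gen 4 (rule 45): 111010101010
Gen 5 (rule 146): 010000000001
Gen 6 (rule 45): 010111111101
Gen 7 (rule 146): 100011111000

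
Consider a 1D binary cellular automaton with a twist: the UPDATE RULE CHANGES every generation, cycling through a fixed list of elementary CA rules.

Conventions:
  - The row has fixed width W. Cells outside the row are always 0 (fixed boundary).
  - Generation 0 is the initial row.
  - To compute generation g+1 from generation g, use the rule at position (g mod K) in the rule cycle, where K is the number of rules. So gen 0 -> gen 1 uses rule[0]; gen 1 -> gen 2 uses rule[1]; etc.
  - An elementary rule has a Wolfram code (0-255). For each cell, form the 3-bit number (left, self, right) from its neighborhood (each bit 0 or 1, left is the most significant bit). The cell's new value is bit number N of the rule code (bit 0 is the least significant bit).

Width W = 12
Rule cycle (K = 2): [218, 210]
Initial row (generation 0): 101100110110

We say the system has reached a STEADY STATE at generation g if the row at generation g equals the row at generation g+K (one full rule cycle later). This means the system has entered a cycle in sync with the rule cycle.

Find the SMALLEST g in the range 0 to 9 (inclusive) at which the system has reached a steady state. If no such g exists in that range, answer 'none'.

Answer: 7

Derivation:
Gen 0: 101100110110
Gen 1 (rule 218): 001111110111
Gen 2 (rule 210): 010111110011
Gen 3 (rule 218): 100111111111
Gen 4 (rule 210): 011011111111
Gen 5 (rule 218): 111011111111
Gen 6 (rule 210): 011001111111
Gen 7 (rule 218): 111111111111
Gen 8 (rule 210): 011111111111
Gen 9 (rule 218): 111111111111
Gen 10 (rule 210): 011111111111
Gen 11 (rule 218): 111111111111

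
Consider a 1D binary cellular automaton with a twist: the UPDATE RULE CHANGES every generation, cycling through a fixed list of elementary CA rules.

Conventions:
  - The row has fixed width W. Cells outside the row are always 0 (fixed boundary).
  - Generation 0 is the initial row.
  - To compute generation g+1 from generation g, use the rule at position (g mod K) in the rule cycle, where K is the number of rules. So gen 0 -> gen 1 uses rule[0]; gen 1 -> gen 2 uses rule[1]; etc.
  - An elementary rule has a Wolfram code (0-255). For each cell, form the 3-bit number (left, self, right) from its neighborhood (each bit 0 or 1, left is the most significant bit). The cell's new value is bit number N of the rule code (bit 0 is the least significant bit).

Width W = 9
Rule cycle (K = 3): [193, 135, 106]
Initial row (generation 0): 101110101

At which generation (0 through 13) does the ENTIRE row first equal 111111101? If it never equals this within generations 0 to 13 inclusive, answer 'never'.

Gen 0: 101110101
Gen 1 (rule 193): 000110000
Gen 2 (rule 135): 111000111
Gen 3 (rule 106): 101001101
Gen 4 (rule 193): 000000100
Gen 5 (rule 135): 111111101
Gen 6 (rule 106): 100000110
Gen 7 (rule 193): 001110010
Gen 8 (rule 135): 110100110
Gen 9 (rule 106): 111001110
Gen 10 (rule 193): 011000110
Gen 11 (rule 135): 100011000
Gen 12 (rule 106): 000111000
Gen 13 (rule 193): 110011011

Answer: 5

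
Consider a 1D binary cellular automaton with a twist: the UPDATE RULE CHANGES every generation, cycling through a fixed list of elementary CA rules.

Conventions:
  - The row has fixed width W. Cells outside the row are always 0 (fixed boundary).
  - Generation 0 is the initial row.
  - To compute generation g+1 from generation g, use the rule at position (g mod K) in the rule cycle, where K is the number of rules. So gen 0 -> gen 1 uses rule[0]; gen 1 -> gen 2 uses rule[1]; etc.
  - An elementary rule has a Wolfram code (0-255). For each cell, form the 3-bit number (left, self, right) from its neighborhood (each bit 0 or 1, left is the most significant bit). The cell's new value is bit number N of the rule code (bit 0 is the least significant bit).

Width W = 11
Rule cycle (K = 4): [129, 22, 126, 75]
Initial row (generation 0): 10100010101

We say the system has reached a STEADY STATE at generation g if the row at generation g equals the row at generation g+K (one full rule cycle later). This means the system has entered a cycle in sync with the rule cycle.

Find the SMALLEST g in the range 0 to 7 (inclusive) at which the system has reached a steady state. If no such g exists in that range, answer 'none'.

Gen 0: 10100010101
Gen 1 (rule 129): 00001000000
Gen 2 (rule 22): 00011100000
Gen 3 (rule 126): 00110110000
Gen 4 (rule 75): 11110110111
Gen 5 (rule 129): 01100000010
Gen 6 (rule 22): 10010000111
Gen 7 (rule 126): 11111001101
Gen 8 (rule 75): 10001011100
Gen 9 (rule 129): 00100001001
Gen 10 (rule 22): 01110011111
Gen 11 (rule 126): 11011110001

Answer: none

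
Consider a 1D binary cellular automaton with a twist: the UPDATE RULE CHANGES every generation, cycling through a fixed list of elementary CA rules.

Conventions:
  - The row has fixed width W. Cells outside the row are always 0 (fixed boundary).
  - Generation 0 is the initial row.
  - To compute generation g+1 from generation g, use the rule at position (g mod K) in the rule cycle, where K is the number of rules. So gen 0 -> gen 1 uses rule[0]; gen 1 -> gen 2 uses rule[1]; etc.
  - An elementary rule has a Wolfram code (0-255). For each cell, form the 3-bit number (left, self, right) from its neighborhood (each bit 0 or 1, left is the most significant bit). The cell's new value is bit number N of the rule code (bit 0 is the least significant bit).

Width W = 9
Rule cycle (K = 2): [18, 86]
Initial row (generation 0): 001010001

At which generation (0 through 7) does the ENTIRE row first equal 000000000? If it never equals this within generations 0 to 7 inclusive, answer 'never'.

Gen 0: 001010001
Gen 1 (rule 18): 010001010
Gen 2 (rule 86): 111011011
Gen 3 (rule 18): 000000000
Gen 4 (rule 86): 000000000
Gen 5 (rule 18): 000000000
Gen 6 (rule 86): 000000000
Gen 7 (rule 18): 000000000

Answer: 3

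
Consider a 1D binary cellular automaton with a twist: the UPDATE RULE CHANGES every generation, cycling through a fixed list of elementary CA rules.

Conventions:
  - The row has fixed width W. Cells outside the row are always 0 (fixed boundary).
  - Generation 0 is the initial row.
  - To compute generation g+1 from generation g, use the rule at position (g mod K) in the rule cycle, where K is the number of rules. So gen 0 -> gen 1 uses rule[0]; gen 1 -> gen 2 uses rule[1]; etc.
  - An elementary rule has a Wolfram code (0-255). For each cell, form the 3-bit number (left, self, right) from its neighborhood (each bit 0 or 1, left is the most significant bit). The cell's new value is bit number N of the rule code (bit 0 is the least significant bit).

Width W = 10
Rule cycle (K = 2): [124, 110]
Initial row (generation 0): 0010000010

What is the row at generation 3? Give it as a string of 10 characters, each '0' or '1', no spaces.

Gen 0: 0010000010
Gen 1 (rule 124): 0011000011
Gen 2 (rule 110): 0111000111
Gen 3 (rule 124): 0101100101

Answer: 0101100101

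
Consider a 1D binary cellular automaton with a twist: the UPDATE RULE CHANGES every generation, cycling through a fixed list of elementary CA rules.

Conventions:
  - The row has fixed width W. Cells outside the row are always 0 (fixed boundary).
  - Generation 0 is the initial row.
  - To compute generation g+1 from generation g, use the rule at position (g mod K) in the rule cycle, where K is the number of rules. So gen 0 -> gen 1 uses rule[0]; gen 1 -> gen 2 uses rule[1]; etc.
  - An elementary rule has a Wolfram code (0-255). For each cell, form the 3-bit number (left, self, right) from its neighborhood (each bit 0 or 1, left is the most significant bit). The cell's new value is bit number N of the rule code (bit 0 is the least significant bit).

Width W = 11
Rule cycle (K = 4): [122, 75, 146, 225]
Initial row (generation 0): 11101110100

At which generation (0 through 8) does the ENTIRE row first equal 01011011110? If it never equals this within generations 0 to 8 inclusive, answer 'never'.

Answer: never

Derivation:
Gen 0: 11101110100
Gen 1 (rule 122): 10111011010
Gen 2 (rule 75): 00101011000
Gen 3 (rule 146): 01000000100
Gen 4 (rule 225): 00011110001
Gen 5 (rule 122): 00110011010
Gen 6 (rule 75): 11110111000
Gen 7 (rule 146): 01100010100
Gen 8 (rule 225): 00101001001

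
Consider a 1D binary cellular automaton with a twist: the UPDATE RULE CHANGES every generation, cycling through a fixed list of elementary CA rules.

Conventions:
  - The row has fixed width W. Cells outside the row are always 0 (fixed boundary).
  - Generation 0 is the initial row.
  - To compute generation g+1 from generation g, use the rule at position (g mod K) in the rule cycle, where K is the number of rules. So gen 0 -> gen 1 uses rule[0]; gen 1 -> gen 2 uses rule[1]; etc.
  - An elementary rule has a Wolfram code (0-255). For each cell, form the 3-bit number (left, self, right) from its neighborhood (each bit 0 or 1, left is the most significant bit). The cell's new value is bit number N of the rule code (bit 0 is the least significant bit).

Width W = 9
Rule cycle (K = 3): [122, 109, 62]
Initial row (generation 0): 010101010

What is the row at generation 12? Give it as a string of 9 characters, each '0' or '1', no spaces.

Gen 0: 010101010
Gen 1 (rule 122): 101010101
Gen 2 (rule 109): 111111111
Gen 3 (rule 62): 100000000
Gen 4 (rule 122): 010000000
Gen 5 (rule 109): 010111111
Gen 6 (rule 62): 111100000
Gen 7 (rule 122): 100110000
Gen 8 (rule 109): 100110111
Gen 9 (rule 62): 111101100
Gen 10 (rule 122): 100111110
Gen 11 (rule 109): 100100010
Gen 12 (rule 62): 111110111

Answer: 111110111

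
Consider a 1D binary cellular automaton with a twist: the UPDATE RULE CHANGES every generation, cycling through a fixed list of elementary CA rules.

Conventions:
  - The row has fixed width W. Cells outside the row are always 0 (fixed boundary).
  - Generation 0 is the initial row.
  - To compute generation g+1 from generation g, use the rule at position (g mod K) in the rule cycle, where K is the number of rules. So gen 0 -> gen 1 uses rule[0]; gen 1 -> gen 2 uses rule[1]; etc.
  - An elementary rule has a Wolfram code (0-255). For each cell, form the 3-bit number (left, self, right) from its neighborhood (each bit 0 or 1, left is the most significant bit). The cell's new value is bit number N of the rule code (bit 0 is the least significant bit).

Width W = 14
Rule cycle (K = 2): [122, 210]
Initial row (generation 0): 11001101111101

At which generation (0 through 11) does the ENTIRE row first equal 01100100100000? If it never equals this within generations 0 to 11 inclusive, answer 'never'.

Answer: never

Derivation:
Gen 0: 11001101111101
Gen 1 (rule 122): 11111111000110
Gen 2 (rule 210): 01111111101011
Gen 3 (rule 122): 11000000110111
Gen 4 (rule 210): 01100001010011
Gen 5 (rule 122): 11110010101111
Gen 6 (rule 210): 01111100000111
Gen 7 (rule 122): 11000110001101
Gen 8 (rule 210): 01101011010100
Gen 9 (rule 122): 11110111101010
Gen 10 (rule 210): 01110011100001
Gen 11 (rule 122): 11011110110010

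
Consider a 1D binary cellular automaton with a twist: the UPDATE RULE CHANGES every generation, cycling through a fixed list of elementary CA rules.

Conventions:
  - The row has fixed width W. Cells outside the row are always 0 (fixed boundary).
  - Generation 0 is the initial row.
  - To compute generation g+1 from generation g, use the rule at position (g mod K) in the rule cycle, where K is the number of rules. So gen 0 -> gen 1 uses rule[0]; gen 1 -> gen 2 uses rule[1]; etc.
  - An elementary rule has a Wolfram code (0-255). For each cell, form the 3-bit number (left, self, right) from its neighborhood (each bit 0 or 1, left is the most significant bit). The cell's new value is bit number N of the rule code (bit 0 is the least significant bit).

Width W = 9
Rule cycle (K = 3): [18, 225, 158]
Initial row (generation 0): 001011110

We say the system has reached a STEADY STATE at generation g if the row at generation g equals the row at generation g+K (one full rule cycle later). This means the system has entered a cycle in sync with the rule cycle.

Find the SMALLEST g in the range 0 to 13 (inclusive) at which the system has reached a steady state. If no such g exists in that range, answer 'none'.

Gen 0: 001011110
Gen 1 (rule 18): 010000001
Gen 2 (rule 225): 000111100
Gen 3 (rule 158): 001111010
Gen 4 (rule 18): 010000001
Gen 5 (rule 225): 000111100
Gen 6 (rule 158): 001111010
Gen 7 (rule 18): 010000001
Gen 8 (rule 225): 000111100
Gen 9 (rule 158): 001111010
Gen 10 (rule 18): 010000001
Gen 11 (rule 225): 000111100
Gen 12 (rule 158): 001111010
Gen 13 (rule 18): 010000001
Gen 14 (rule 225): 000111100
Gen 15 (rule 158): 001111010
Gen 16 (rule 18): 010000001

Answer: 1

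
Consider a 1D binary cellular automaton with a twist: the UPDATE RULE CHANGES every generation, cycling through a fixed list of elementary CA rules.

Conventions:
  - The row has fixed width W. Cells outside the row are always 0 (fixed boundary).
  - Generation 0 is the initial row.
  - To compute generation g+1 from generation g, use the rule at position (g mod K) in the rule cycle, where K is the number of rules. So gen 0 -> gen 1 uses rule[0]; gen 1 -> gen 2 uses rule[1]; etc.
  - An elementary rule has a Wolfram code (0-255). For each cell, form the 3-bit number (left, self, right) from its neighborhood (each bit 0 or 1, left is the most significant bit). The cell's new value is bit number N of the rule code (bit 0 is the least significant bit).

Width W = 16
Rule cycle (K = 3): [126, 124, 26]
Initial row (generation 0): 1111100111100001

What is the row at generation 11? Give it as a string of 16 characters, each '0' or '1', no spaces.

Gen 0: 1111100111100001
Gen 1 (rule 126): 1000111100110011
Gen 2 (rule 124): 1100100110111011
Gen 3 (rule 26): 1011011100100010
Gen 4 (rule 126): 1111110111110111
Gen 5 (rule 124): 1000011100011101
Gen 6 (rule 26): 0100110010110000
Gen 7 (rule 126): 1111111111111000
Gen 8 (rule 124): 1000000000001100
Gen 9 (rule 26): 0100000000011010
Gen 10 (rule 126): 1110000000111111
Gen 11 (rule 124): 1011000000100001

Answer: 1011000000100001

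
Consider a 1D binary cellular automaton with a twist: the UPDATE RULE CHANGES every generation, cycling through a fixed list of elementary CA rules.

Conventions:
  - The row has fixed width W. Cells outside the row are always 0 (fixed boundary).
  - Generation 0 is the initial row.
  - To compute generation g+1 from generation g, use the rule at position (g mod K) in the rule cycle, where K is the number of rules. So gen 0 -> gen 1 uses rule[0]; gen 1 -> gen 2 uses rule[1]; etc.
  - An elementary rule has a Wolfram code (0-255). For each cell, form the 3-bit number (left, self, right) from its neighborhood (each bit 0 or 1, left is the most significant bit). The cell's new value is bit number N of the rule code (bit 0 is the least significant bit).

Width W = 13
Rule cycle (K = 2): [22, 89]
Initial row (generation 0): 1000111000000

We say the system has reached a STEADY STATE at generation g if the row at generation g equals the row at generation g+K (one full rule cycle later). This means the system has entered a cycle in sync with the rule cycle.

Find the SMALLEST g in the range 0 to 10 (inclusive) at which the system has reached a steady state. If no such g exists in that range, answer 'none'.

Gen 0: 1000111000000
Gen 1 (rule 22): 1101000100000
Gen 2 (rule 89): 1100110011111
Gen 3 (rule 22): 0011001100000
Gen 4 (rule 89): 1011101111111
Gen 5 (rule 22): 1000000000000
Gen 6 (rule 89): 0111111111111
Gen 7 (rule 22): 1000000000000
Gen 8 (rule 89): 0111111111111
Gen 9 (rule 22): 1000000000000
Gen 10 (rule 89): 0111111111111
Gen 11 (rule 22): 1000000000000
Gen 12 (rule 89): 0111111111111

Answer: 5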